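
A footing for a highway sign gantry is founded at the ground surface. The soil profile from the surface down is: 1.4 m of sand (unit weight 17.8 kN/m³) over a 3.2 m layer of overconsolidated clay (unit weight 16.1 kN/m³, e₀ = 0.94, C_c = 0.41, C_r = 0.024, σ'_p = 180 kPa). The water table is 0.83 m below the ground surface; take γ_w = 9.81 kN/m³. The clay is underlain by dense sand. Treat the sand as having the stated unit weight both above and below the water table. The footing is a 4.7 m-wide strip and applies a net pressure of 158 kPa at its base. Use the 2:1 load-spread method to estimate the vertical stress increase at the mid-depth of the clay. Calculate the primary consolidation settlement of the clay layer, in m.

S_c ≈ 0.025 m

Mid-depth of clay below the ground surface: z = 1.4 + 3.2/2 = 3 m.
Total vertical stress at mid-clay: σ_v = 17.8×1.4 + 16.1×1.6 = 50.68 kPa.
Pore pressure: u = 9.81×(3 − 0.83) = 21.288 kPa.
Initial effective stress: σ'_0 = σ_v − u = 50.68 − 21.288 = 29.392 kPa.
Stress increase at mid-clay by the 2:1 spreading method:
Δσ = qB/(B+z) = 158×4.7/(4.7+3) = 96.442 kPa
Final effective stress: σ'_f = 29.392 + 96.442 = 125.83 kPa.
σ'_f = 125.83 ≤ σ'_p = 180 kPa, so the clay remains overconsolidated and only the recompression index applies:
S_c = C_r·H/(1+e₀)·log₁₀(σ'_f/σ'_0) = 0.024×3.2/1.94×log₁₀(125.83/29.392)
    = 0.039588 × 0.63156 = 0.025 m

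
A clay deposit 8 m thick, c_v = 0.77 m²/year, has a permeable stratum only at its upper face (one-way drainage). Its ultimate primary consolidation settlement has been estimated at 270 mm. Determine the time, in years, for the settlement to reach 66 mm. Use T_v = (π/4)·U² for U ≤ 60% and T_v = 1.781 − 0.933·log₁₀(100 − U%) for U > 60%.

t ≈ 3.9 years

Drainage path length: H_d = H = 8 m (single drainage).
U = S(t)/S_ult = 66/270 = 0.2444.
U ≤ 60%: T_v = (π/4)·U² = (π/4)×0.24444² = 0.04693.
t = T_v·H_d²/c_v = 0.04693×8²/0.77 = 3.901 years.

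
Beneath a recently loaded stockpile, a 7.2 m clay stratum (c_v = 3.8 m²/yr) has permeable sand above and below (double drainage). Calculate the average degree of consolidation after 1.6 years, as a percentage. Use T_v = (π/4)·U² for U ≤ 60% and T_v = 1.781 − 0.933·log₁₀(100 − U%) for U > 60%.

Drainage path length: H_d = H/2 = 3.6 m (double drainage).
T_v = c_v·t/H_d² = 3.8×1.6/3.6² = 0.46914.
T_v = 0.46914 corresponds to the U > 60% branch:
U = 1 − 10^((1.781 − T_v)/0.933)/100 = 0.7453

U ≈ 74.5 %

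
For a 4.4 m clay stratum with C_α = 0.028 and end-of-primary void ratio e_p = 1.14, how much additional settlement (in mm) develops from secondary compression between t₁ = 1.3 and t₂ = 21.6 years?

S_s ≈ 70.3 mm

Secondary compression: S_s = C_α·H/(1+e_p)·log₁₀(t₂/t₁)
S_s = 0.028×4.4/(1+1.14)×log₁₀(21.6/1.3)
    = 0.05757 × 1.221 = 0.07026 m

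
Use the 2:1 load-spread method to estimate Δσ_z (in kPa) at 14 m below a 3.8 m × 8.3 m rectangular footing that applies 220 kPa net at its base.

Δσ_z ≈ 17.5 kPa

By the 2:1 method the load spreads at 1 horizontal : 2 vertical, so at depth z the loaded area has grown by z in each plan dimension:
Δσ = qBL/((B+z)(L+z)) = 220×3.8×8.3/((3.8+14)(8.3+14)) = 17.481 kPa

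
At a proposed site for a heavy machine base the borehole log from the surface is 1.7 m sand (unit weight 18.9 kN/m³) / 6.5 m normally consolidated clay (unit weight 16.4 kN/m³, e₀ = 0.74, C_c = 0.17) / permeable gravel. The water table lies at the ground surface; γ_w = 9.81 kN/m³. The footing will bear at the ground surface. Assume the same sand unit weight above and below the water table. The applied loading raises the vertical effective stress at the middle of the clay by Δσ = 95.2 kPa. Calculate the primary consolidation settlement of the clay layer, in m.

S_c ≈ 0.352 m

Mid-depth of clay below the ground surface: z = 1.7 + 6.5/2 = 4.95 m.
Total vertical stress at mid-clay: σ_v = 18.9×1.7 + 16.4×3.25 = 85.43 kPa.
Pore pressure: u = 9.81×(4.95 − 0) = 48.56 kPa.
Initial effective stress: σ'_0 = σ_v − u = 85.43 − 48.56 = 36.87 kPa.
Final effective stress: σ'_f = σ'_0 + Δσ = 36.87 + 95.2 = 132.07 kPa.
Normally consolidated clay, so the full stress increment lies on the virgin compression line:
S_c = C_c·H/(1+e₀)·log₁₀(σ'_f/σ'_0) = 0.17×6.5/(1+0.74)×log₁₀(132.07/36.87)
    = 0.63506 × 0.55413 = 0.3519 m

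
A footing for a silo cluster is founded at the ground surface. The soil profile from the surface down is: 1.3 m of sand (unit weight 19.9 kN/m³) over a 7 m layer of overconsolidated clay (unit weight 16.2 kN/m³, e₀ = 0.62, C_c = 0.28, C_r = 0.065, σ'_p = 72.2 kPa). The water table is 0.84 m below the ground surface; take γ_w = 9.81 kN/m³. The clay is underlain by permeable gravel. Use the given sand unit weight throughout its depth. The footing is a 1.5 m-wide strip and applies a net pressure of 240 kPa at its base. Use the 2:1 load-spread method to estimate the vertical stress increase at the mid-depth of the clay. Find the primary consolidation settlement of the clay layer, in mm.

S_c ≈ 237 mm

Mid-depth of clay below the ground surface: z = 1.3 + 7/2 = 4.8 m.
Total vertical stress at mid-clay: σ_v = 19.9×1.3 + 16.2×3.5 = 82.57 kPa.
Pore pressure: u = 9.81×(4.8 − 0.84) = 38.848 kPa.
Initial effective stress: σ'_0 = σ_v − u = 82.57 − 38.848 = 43.722 kPa.
Stress increase at mid-clay by the 2:1 spreading method:
Δσ = qB/(B+z) = 240×1.5/(1.5+4.8) = 57.143 kPa
Final effective stress: σ'_f = 43.722 + 57.143 = 100.87 kPa.
σ'_f = 100.87 > σ'_p = 72.2 kPa, so the stress path crosses the preconsolidation pressure — recompression up to σ'_p, then virgin compression beyond:
S_c = H/(1+e₀)·[C_r·log₁₀(σ'_p/σ'_0) + C_c·log₁₀(σ'_f/σ'_p)]
    = 7/1.62 × [0.065×log₁₀(72.2/43.722) + 0.28×log₁₀(100.87/72.2)]
    = 4.321 × [0.014159 + 0.040663] = 0.2369 m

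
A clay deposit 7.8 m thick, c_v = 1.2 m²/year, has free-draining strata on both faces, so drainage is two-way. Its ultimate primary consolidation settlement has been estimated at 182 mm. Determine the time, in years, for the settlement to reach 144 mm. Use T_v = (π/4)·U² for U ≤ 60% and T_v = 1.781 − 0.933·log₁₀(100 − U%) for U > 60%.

Drainage path length: H_d = H/2 = 3.9 m (double drainage).
U = S(t)/S_ult = 144/182 = 0.7912.
U > 60%: T_v = 1.781 − 0.933·log₁₀(100 − 79.121) = 0.54971.
t = T_v·H_d²/c_v = 0.54971×3.9²/1.2 = 6.968 years.

t ≈ 6.97 years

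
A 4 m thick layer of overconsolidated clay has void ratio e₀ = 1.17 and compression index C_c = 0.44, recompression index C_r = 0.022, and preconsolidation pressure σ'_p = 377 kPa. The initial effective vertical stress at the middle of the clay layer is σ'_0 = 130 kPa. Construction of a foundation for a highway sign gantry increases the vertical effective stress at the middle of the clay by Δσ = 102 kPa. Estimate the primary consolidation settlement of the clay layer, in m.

Final effective stress: σ'_f = 130 + 102 = 232 kPa.
σ'_f = 232 ≤ σ'_p = 377 kPa, so the clay remains overconsolidated and only the recompression index applies:
S_c = C_r·H/(1+e₀)·log₁₀(σ'_f/σ'_0) = 0.022×4/2.17×log₁₀(232/130)
    = 0.040553 × 0.25154 = 0.0102 m

S_c ≈ 0.0102 m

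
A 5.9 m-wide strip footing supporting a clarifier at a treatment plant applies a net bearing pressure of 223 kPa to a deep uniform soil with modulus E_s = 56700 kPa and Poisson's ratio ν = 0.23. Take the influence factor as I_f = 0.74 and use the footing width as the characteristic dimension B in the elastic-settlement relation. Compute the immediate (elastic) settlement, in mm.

S_e ≈ 16.3 mm

Immediate (elastic) settlement: S_e = q·B·(1−ν²)/E_s · I_f.
S_e = 223 × 5.9 × (1 − 0.23²) / 56700 × 0.74
    = 223 × 5.9 × 0.9471 / 56700 × 0.74
    = 0.01626 m = 16.26 mm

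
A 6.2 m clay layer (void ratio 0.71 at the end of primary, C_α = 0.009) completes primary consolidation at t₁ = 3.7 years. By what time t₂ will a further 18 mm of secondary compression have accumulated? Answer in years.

S_s = C_α·H/(1+e_p)·log₁₀(t₂/t₁) ⇒ log₁₀(t₂/t₁) = S_s·(1+e_p)/(C_α·H).
log₁₀(t₂/t₁) = 0.018 × (1+0.71) / (0.009×6.2) = 0.5516
t₂ = t₁ × 10^0.5516 = 3.7 × 3.561 = 13.18 years

t₂ ≈ 13.2 years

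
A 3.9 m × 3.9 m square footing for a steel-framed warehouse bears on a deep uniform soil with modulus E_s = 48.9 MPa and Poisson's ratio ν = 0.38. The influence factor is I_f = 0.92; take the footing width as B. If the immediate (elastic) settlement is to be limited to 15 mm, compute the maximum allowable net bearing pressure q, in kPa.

q ≈ 239 kPa

E_s = 48.9 MPa = 48900 kPa.
S_e = q·B·(1−ν²)/E_s · I_f  ⇒  q = S_e·E_s / (B·(1−ν²)·I_f).
q = 0.015 × 48900 / (3.9 × 0.8556 × 0.92) = 238.9 kPa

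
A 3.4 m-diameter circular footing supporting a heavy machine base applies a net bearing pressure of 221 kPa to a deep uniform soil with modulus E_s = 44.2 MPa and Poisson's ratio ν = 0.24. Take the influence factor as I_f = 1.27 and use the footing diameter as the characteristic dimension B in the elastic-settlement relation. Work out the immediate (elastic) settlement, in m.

Immediate (elastic) settlement: S_e = q·B·(1−ν²)/E_s · I_f.
E_s = 44.2 MPa = 44200 kPa.
S_e = 221 × 3.4 × (1 − 0.24²) / 44200 × 1.27
    = 221 × 3.4 × 0.9424 / 44200 × 1.27
    = 0.02035 m

S_e ≈ 0.0203 m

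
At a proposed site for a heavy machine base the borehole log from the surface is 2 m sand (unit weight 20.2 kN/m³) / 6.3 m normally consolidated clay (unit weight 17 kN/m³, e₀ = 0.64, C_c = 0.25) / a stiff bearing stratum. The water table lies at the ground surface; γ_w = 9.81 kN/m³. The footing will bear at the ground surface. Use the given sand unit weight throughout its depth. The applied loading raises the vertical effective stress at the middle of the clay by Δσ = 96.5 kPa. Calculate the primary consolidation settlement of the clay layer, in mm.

S_c ≈ 488 mm

Mid-depth of clay below the ground surface: z = 2 + 6.3/2 = 5.15 m.
Total vertical stress at mid-clay: σ_v = 20.2×2 + 17×3.15 = 93.95 kPa.
Pore pressure: u = 9.81×(5.15 − 0) = 50.522 kPa.
Initial effective stress: σ'_0 = σ_v − u = 93.95 − 50.522 = 43.428 kPa.
Final effective stress: σ'_f = σ'_0 + Δσ = 43.428 + 96.5 = 139.93 kPa.
Normally consolidated clay, so the full stress increment lies on the virgin compression line:
S_c = C_c·H/(1+e₀)·log₁₀(σ'_f/σ'_0) = 0.25×6.3/(1+0.64)×log₁₀(139.93/43.428)
    = 0.96037 × 0.50814 = 0.488 m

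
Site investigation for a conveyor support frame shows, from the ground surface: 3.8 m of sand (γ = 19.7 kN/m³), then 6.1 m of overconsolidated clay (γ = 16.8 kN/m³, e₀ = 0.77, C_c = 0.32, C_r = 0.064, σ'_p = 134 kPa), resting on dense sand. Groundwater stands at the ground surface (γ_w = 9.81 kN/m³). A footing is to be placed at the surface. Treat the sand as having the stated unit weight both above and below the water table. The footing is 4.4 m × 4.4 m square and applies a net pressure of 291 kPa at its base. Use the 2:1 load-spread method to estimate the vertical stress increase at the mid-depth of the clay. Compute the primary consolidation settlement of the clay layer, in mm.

Mid-depth of clay below the ground surface: z = 3.8 + 6.1/2 = 6.85 m.
Total vertical stress at mid-clay: σ_v = 19.7×3.8 + 16.8×3.05 = 126.1 kPa.
Pore pressure: u = 9.81×(6.85 − 0) = 67.198 kPa.
Initial effective stress: σ'_0 = σ_v − u = 126.1 − 67.198 = 58.902 kPa.
Stress increase at mid-clay by the 2:1 spreading method:
Δσ = qBL/((B+z)(L+z)) = 291×4.4×4.4/((4.4+6.85)(4.4+6.85)) = 44.514 kPa
Final effective stress: σ'_f = 58.902 + 44.514 = 103.42 kPa.
σ'_f = 103.42 ≤ σ'_p = 134 kPa, so the clay remains overconsolidated and only the recompression index applies:
S_c = C_r·H/(1+e₀)·log₁₀(σ'_f/σ'_0) = 0.064×6.1/1.77×log₁₀(103.42/58.902)
    = 0.22056 × 0.24447 = 0.05392 m

S_c ≈ 53.9 mm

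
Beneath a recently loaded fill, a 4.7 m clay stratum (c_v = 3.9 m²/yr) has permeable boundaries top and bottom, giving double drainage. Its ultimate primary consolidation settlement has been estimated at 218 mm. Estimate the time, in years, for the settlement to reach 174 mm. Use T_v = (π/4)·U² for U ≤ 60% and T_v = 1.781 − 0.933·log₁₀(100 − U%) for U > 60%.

t ≈ 0.798 years

Drainage path length: H_d = H/2 = 2.35 m (double drainage).
U = S(t)/S_ult = 174/218 = 0.7982.
U > 60%: T_v = 1.781 − 0.933·log₁₀(100 − 79.817) = 0.56344.
t = T_v·H_d²/c_v = 0.56344×2.35²/3.9 = 0.7978 years.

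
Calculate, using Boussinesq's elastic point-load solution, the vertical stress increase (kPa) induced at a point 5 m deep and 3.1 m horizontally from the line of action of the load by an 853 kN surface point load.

Boussinesq vertical stress below a point load on an elastic half-space:
Δσ_z = 3P/(2πz²) · [1 + (r/z)²]^(−5/2)
r/z = 3.1/5 = 0.62; [1+(r/z)²]^(−5/2) = 0.44345.
Δσ_z = 3×853/(2π×5²) × 0.44345 = 16.291 × 0.44345 = 7.224 kPa

Δσ_z ≈ 7.22 kPa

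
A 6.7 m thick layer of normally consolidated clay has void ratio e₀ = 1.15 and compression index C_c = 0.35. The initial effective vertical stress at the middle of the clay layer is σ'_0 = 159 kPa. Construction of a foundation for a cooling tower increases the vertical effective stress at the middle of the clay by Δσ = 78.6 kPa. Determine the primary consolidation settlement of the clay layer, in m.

S_c ≈ 0.19 m

Final effective stress: σ'_f = σ'_0 + Δσ = 159 + 78.6 = 237.6 kPa.
Normally consolidated clay, so the full stress increment lies on the virgin compression line:
S_c = C_c·H/(1+e₀)·log₁₀(σ'_f/σ'_0) = 0.35×6.7/(1+1.15)×log₁₀(237.6/159)
    = 1.0907 × 0.17445 = 0.1903 m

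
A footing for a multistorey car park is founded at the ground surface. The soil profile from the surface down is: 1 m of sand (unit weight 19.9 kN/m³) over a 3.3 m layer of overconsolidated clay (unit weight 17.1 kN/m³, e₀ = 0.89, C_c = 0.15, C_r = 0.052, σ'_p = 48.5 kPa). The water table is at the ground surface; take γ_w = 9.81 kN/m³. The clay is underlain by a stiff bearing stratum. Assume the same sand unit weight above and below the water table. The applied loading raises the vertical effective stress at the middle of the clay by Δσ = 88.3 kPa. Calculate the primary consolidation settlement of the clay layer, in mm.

Mid-depth of clay below the ground surface: z = 1 + 3.3/2 = 2.65 m.
Total vertical stress at mid-clay: σ_v = 19.9×1 + 17.1×1.65 = 48.115 kPa.
Pore pressure: u = 9.81×(2.65 − 0) = 25.997 kPa.
Initial effective stress: σ'_0 = σ_v − u = 48.115 − 25.997 = 22.118 kPa.
Final effective stress: σ'_f = 22.118 + 88.3 = 110.42 kPa.
σ'_f = 110.42 > σ'_p = 48.5 kPa, so the stress path crosses the preconsolidation pressure — recompression up to σ'_p, then virgin compression beyond:
S_c = H/(1+e₀)·[C_r·log₁₀(σ'_p/σ'_0) + C_c·log₁₀(σ'_f/σ'_p)]
    = 3.3/1.89 × [0.052×log₁₀(48.5/22.118) + 0.15×log₁₀(110.42/48.5)]
    = 1.746 × [0.017732 + 0.053596] = 0.1245 m

S_c ≈ 125 mm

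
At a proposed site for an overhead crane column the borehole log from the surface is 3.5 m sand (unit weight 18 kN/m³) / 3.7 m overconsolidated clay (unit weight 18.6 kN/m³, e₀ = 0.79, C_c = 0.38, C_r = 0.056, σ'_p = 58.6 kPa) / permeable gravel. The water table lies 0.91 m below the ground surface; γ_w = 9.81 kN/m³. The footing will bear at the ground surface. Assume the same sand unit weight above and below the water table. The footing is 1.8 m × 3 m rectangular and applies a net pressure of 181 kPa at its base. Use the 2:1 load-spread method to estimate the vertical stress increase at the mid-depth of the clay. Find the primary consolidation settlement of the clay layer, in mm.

Mid-depth of clay below the ground surface: z = 3.5 + 3.7/2 = 5.35 m.
Total vertical stress at mid-clay: σ_v = 18×3.5 + 18.6×1.85 = 97.41 kPa.
Pore pressure: u = 9.81×(5.35 − 0.91) = 43.556 kPa.
Initial effective stress: σ'_0 = σ_v − u = 97.41 − 43.556 = 53.854 kPa.
Stress increase at mid-clay by the 2:1 spreading method:
Δσ = qBL/((B+z)(L+z)) = 181×1.8×3/((1.8+5.35)(3+5.35)) = 16.371 kPa
Final effective stress: σ'_f = 53.854 + 16.371 = 70.225 kPa.
σ'_f = 70.225 > σ'_p = 58.6 kPa, so the stress path crosses the preconsolidation pressure — recompression up to σ'_p, then virgin compression beyond:
S_c = H/(1+e₀)·[C_r·log₁₀(σ'_p/σ'_0) + C_c·log₁₀(σ'_f/σ'_p)]
    = 3.7/1.79 × [0.056×log₁₀(58.6/53.854) + 0.38×log₁₀(70.225/58.6)]
    = 2.067 × [0.0020541 + 0.029866] = 0.06598 m

S_c ≈ 66 mm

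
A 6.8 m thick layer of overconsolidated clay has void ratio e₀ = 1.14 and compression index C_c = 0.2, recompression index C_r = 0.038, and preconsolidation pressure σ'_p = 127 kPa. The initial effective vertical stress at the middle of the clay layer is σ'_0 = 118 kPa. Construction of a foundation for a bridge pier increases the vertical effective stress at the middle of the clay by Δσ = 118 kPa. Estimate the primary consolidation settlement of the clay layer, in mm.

Final effective stress: σ'_f = 118 + 118 = 236 kPa.
σ'_f = 236 > σ'_p = 127 kPa, so the stress path crosses the preconsolidation pressure — recompression up to σ'_p, then virgin compression beyond:
S_c = H/(1+e₀)·[C_r·log₁₀(σ'_p/σ'_0) + C_c·log₁₀(σ'_f/σ'_p)]
    = 6.8/2.14 × [0.038×log₁₀(127/118) + 0.2×log₁₀(236/127)]
    = 3.1776 × [0.001213 + 0.053822] = 0.1749 m

S_c ≈ 175 mm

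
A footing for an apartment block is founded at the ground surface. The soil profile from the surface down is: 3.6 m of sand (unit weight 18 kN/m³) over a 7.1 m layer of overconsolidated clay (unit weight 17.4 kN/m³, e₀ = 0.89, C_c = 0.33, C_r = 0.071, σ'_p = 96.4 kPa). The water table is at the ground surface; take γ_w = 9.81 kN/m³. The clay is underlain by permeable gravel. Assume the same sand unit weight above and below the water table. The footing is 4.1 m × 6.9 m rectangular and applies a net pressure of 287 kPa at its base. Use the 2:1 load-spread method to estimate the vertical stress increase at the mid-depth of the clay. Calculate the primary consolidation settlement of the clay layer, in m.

Mid-depth of clay below the ground surface: z = 3.6 + 7.1/2 = 7.15 m.
Total vertical stress at mid-clay: σ_v = 18×3.6 + 17.4×3.55 = 126.57 kPa.
Pore pressure: u = 9.81×(7.15 − 0) = 70.142 kPa.
Initial effective stress: σ'_0 = σ_v − u = 126.57 − 70.142 = 56.428 kPa.
Stress increase at mid-clay by the 2:1 spreading method:
Δσ = qBL/((B+z)(L+z)) = 287×4.1×6.9/((4.1+7.15)(6.9+7.15)) = 51.367 kPa
Final effective stress: σ'_f = 56.428 + 51.367 = 107.79 kPa.
σ'_f = 107.79 > σ'_p = 96.4 kPa, so the stress path crosses the preconsolidation pressure — recompression up to σ'_p, then virgin compression beyond:
S_c = H/(1+e₀)·[C_r·log₁₀(σ'_p/σ'_0) + C_c·log₁₀(σ'_f/σ'_p)]
    = 7.1/1.89 × [0.071×log₁₀(96.4/56.428) + 0.33×log₁₀(107.79/96.4)]
    = 3.7566 × [0.016513 + 0.016005] = 0.1222 m

S_c ≈ 0.122 m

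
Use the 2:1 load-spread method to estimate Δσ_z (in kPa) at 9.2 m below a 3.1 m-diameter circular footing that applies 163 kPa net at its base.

By the 2:1 method the load spreads at 1 horizontal : 2 vertical, so at depth z the loaded area has grown by z in each plan dimension:
Δσ ≈ qD²/(D+z)² = 163×3.1²/(3.1+9.2)² = 10.354 kPa

Δσ_z ≈ 10.4 kPa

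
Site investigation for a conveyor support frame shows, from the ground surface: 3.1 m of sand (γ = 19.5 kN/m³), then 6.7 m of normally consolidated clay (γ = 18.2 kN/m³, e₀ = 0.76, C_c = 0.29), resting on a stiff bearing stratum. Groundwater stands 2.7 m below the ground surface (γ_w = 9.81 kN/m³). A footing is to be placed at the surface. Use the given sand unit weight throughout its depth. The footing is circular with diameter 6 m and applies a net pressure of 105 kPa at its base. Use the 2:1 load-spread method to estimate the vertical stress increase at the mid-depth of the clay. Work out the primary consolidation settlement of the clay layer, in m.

Mid-depth of clay below the ground surface: z = 3.1 + 6.7/2 = 6.45 m.
Total vertical stress at mid-clay: σ_v = 19.5×3.1 + 18.2×3.35 = 121.42 kPa.
Pore pressure: u = 9.81×(6.45 − 2.7) = 36.788 kPa.
Initial effective stress: σ'_0 = σ_v − u = 121.42 − 36.788 = 84.632 kPa.
Stress increase at mid-clay by the 2:1 spreading method:
Δσ ≈ qD²/(D+z)² = 105×6²/(6+6.45)² = 24.387 kPa
Final effective stress: σ'_f = σ'_0 + Δσ = 84.632 + 24.387 = 109.02 kPa.
Normally consolidated clay, so the full stress increment lies on the virgin compression line:
S_c = C_c·H/(1+e₀)·log₁₀(σ'_f/σ'_0) = 0.29×6.7/(1+0.76)×log₁₀(109.02/84.632)
    = 1.104 × 0.10997 = 0.1214 m

S_c ≈ 0.121 m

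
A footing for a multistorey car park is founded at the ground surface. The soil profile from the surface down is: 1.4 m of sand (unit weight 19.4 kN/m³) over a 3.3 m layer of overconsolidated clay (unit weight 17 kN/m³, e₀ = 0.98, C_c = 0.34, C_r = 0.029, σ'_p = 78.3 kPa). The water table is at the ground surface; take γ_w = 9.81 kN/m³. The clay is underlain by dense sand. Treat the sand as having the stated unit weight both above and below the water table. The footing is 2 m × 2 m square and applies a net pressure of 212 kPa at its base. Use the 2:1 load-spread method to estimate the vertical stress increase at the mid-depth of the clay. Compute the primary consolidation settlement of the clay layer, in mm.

S_c ≈ 17.6 mm

Mid-depth of clay below the ground surface: z = 1.4 + 3.3/2 = 3.05 m.
Total vertical stress at mid-clay: σ_v = 19.4×1.4 + 17×1.65 = 55.21 kPa.
Pore pressure: u = 9.81×(3.05 − 0) = 29.921 kPa.
Initial effective stress: σ'_0 = σ_v − u = 55.21 − 29.921 = 25.289 kPa.
Stress increase at mid-clay by the 2:1 spreading method:
Δσ = qBL/((B+z)(L+z)) = 212×2×2/((2+3.05)(2+3.05)) = 33.252 kPa
Final effective stress: σ'_f = 25.289 + 33.252 = 58.541 kPa.
σ'_f = 58.541 ≤ σ'_p = 78.3 kPa, so the clay remains overconsolidated and only the recompression index applies:
S_c = C_r·H/(1+e₀)·log₁₀(σ'_f/σ'_0) = 0.029×3.3/1.98×log₁₀(58.541/25.289)
    = 0.048334 × 0.36453 = 0.01762 m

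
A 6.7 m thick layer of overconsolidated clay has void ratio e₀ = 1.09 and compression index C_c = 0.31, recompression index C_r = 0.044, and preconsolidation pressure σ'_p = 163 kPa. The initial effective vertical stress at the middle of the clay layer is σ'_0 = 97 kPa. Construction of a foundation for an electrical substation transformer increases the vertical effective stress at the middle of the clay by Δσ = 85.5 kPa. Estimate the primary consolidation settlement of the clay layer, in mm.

S_c ≈ 80.6 mm

Final effective stress: σ'_f = 97 + 85.5 = 182.5 kPa.
σ'_f = 182.5 > σ'_p = 163 kPa, so the stress path crosses the preconsolidation pressure — recompression up to σ'_p, then virgin compression beyond:
S_c = H/(1+e₀)·[C_r·log₁₀(σ'_p/σ'_0) + C_c·log₁₀(σ'_f/σ'_p)]
    = 6.7/2.09 × [0.044×log₁₀(163/97) + 0.31×log₁₀(182.5/163)]
    = 3.2057 × [0.0099183 + 0.015213] = 0.08056 m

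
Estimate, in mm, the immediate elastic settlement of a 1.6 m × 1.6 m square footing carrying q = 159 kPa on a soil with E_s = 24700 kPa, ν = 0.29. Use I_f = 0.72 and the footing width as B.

S_e ≈ 6.79 mm

Immediate (elastic) settlement: S_e = q·B·(1−ν²)/E_s · I_f.
S_e = 159 × 1.6 × (1 − 0.29²) / 24700 × 0.72
    = 159 × 1.6 × 0.9159 / 24700 × 0.72
    = 0.006792 m = 6.792 mm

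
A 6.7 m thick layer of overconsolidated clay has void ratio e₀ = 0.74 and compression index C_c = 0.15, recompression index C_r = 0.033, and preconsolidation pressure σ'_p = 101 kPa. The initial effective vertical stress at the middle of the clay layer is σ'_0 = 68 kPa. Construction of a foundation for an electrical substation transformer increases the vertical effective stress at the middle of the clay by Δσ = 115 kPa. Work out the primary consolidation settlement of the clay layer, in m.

S_c ≈ 0.171 m

Final effective stress: σ'_f = 68 + 115 = 183 kPa.
σ'_f = 183 > σ'_p = 101 kPa, so the stress path crosses the preconsolidation pressure — recompression up to σ'_p, then virgin compression beyond:
S_c = H/(1+e₀)·[C_r·log₁₀(σ'_p/σ'_0) + C_c·log₁₀(σ'_f/σ'_p)]
    = 6.7/1.74 × [0.033×log₁₀(101/68) + 0.15×log₁₀(183/101)]
    = 3.8506 × [0.0056698 + 0.038719] = 0.1709 m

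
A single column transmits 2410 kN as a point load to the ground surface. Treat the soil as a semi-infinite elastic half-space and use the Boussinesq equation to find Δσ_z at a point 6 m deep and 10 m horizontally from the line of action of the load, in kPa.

Boussinesq vertical stress below a point load on an elastic half-space:
Δσ_z = 3P/(2πz²) · [1 + (r/z)²]^(−5/2)
r/z = 10/6 = 1.6667; [1+(r/z)²]^(−5/2) = 0.03605.
Δσ_z = 3×2410/(2π×6²) × 0.03605 = 31.964 × 0.03605 = 1.152 kPa

Δσ_z ≈ 1.15 kPa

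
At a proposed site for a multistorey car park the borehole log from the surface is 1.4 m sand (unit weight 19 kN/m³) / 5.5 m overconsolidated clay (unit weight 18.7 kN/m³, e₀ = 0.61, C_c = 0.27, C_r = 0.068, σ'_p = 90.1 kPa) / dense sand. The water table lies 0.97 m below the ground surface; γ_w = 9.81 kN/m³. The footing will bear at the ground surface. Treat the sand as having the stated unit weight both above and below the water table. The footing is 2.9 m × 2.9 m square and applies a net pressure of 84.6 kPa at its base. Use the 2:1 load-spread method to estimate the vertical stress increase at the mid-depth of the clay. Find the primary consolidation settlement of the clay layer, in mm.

Mid-depth of clay below the ground surface: z = 1.4 + 5.5/2 = 4.15 m.
Total vertical stress at mid-clay: σ_v = 19×1.4 + 18.7×2.75 = 78.025 kPa.
Pore pressure: u = 9.81×(4.15 − 0.97) = 31.196 kPa.
Initial effective stress: σ'_0 = σ_v − u = 78.025 − 31.196 = 46.829 kPa.
Stress increase at mid-clay by the 2:1 spreading method:
Δσ = qBL/((B+z)(L+z)) = 84.6×2.9×2.9/((2.9+4.15)(2.9+4.15)) = 14.315 kPa
Final effective stress: σ'_f = 46.829 + 14.315 = 61.144 kPa.
σ'_f = 61.144 ≤ σ'_p = 90.1 kPa, so the clay remains overconsolidated and only the recompression index applies:
S_c = C_r·H/(1+e₀)·log₁₀(σ'_f/σ'_0) = 0.068×5.5/1.61×log₁₀(61.144/46.829)
    = 0.23229 × 0.11584 = 0.02691 m

S_c ≈ 26.9 mm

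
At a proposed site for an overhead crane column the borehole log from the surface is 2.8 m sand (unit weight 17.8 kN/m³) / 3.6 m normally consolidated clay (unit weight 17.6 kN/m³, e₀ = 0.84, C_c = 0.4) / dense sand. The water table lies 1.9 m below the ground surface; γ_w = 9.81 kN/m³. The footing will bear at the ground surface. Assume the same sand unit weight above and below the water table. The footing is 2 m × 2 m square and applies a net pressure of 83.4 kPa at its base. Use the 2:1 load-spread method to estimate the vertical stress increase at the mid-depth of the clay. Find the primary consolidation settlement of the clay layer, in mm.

S_c ≈ 44.3 mm

Mid-depth of clay below the ground surface: z = 2.8 + 3.6/2 = 4.6 m.
Total vertical stress at mid-clay: σ_v = 17.8×2.8 + 17.6×1.8 = 81.52 kPa.
Pore pressure: u = 9.81×(4.6 − 1.9) = 26.487 kPa.
Initial effective stress: σ'_0 = σ_v − u = 81.52 − 26.487 = 55.033 kPa.
Stress increase at mid-clay by the 2:1 spreading method:
Δσ = qBL/((B+z)(L+z)) = 83.4×2×2/((2+4.6)(2+4.6)) = 7.6584 kPa
Final effective stress: σ'_f = σ'_0 + Δσ = 55.033 + 7.6584 = 62.691 kPa.
Normally consolidated clay, so the full stress increment lies on the virgin compression line:
S_c = C_c·H/(1+e₀)·log₁₀(σ'_f/σ'_0) = 0.4×3.6/(1+0.84)×log₁₀(62.691/55.033)
    = 0.78261 × 0.056582 = 0.04428 m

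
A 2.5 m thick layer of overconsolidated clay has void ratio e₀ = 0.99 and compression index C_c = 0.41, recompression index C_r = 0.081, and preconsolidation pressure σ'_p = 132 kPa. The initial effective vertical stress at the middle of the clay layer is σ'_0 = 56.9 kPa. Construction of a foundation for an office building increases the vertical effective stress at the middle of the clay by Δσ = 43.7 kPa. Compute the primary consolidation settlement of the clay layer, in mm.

S_c ≈ 25.2 mm

Final effective stress: σ'_f = 56.9 + 43.7 = 100.6 kPa.
σ'_f = 100.6 ≤ σ'_p = 132 kPa, so the clay remains overconsolidated and only the recompression index applies:
S_c = C_r·H/(1+e₀)·log₁₀(σ'_f/σ'_0) = 0.081×2.5/1.99×log₁₀(100.6/56.9)
    = 0.10176 × 0.24749 = 0.02518 m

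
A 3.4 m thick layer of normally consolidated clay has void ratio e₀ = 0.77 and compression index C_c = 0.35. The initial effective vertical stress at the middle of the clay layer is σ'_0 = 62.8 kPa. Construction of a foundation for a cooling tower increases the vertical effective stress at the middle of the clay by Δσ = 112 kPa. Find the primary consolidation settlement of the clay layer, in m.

Final effective stress: σ'_f = σ'_0 + Δσ = 62.8 + 112 = 174.8 kPa.
Normally consolidated clay, so the full stress increment lies on the virgin compression line:
S_c = C_c·H/(1+e₀)·log₁₀(σ'_f/σ'_0) = 0.35×3.4/(1+0.77)×log₁₀(174.8/62.8)
    = 0.67232 × 0.44458 = 0.2989 m

S_c ≈ 0.299 m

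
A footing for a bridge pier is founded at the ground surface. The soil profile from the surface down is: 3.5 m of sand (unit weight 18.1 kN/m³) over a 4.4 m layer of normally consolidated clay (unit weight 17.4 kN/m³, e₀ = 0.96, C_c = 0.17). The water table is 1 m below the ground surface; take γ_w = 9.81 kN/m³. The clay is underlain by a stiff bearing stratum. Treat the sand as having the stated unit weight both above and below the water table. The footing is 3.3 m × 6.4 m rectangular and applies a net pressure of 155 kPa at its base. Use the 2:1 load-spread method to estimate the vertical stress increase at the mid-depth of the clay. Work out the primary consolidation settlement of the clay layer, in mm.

S_c ≈ 71.7 mm

Mid-depth of clay below the ground surface: z = 3.5 + 4.4/2 = 5.7 m.
Total vertical stress at mid-clay: σ_v = 18.1×3.5 + 17.4×2.2 = 101.63 kPa.
Pore pressure: u = 9.81×(5.7 − 1) = 46.107 kPa.
Initial effective stress: σ'_0 = σ_v − u = 101.63 − 46.107 = 55.523 kPa.
Stress increase at mid-clay by the 2:1 spreading method:
Δσ = qBL/((B+z)(L+z)) = 155×3.3×6.4/((3.3+5.7)(6.4+5.7)) = 30.061 kPa
Final effective stress: σ'_f = σ'_0 + Δσ = 55.523 + 30.061 = 85.584 kPa.
Normally consolidated clay, so the full stress increment lies on the virgin compression line:
S_c = C_c·H/(1+e₀)·log₁₀(σ'_f/σ'_0) = 0.17×4.4/(1+0.96)×log₁₀(85.584/55.523)
    = 0.38163 × 0.18792 = 0.07172 m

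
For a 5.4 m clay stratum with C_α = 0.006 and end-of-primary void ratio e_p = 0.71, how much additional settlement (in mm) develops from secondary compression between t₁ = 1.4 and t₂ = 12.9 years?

S_s ≈ 18.3 mm

Secondary compression: S_s = C_α·H/(1+e_p)·log₁₀(t₂/t₁)
S_s = 0.006×5.4/(1+0.71)×log₁₀(12.9/1.4)
    = 0.01895 × 0.9645 = 0.01827 m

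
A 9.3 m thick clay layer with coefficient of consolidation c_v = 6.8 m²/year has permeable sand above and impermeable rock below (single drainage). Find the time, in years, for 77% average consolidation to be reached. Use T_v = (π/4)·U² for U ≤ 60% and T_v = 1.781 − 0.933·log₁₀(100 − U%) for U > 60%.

t ≈ 6.49 years

Drainage path length: H_d = H = 9.3 m (single drainage).
U > 60%: T_v = 1.781 − 0.933·log₁₀(100 − 77) = 0.51051.
t = T_v·H_d²/c_v = 0.51051×9.3²/6.8 = 6.493 years.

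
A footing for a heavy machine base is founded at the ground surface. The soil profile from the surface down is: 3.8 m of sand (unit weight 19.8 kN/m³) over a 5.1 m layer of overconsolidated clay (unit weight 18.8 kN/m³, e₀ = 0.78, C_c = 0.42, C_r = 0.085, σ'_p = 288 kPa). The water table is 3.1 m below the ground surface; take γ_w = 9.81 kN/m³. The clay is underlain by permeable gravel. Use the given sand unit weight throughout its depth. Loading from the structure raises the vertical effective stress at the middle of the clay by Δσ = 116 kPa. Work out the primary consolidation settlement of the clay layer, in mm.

Mid-depth of clay below the ground surface: z = 3.8 + 5.1/2 = 6.35 m.
Total vertical stress at mid-clay: σ_v = 19.8×3.8 + 18.8×2.55 = 123.18 kPa.
Pore pressure: u = 9.81×(6.35 − 3.1) = 31.883 kPa.
Initial effective stress: σ'_0 = σ_v − u = 123.18 − 31.883 = 91.297 kPa.
Final effective stress: σ'_f = 91.297 + 116 = 207.3 kPa.
σ'_f = 207.3 ≤ σ'_p = 288 kPa, so the clay remains overconsolidated and only the recompression index applies:
S_c = C_r·H/(1+e₀)·log₁₀(σ'_f/σ'_0) = 0.085×5.1/1.78×log₁₀(207.3/91.297)
    = 0.24354 × 0.35614 = 0.08674 m

S_c ≈ 86.7 mm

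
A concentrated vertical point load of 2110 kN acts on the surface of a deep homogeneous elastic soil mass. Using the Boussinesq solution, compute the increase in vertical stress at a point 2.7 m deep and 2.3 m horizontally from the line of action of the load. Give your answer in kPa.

Δσ_z ≈ 35.3 kPa

Boussinesq vertical stress below a point load on an elastic half-space:
Δσ_z = 3P/(2πz²) · [1 + (r/z)²]^(−5/2)
r/z = 2.3/2.7 = 0.85185; [1+(r/z)²]^(−5/2) = 0.25563.
Δσ_z = 3×2110/(2π×2.7²) × 0.25563 = 138.2 × 0.25563 = 35.33 kPa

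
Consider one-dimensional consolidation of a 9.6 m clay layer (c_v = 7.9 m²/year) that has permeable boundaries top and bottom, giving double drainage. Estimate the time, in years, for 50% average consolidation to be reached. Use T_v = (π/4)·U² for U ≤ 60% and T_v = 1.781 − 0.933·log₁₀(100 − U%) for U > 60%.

t ≈ 0.573 years

Drainage path length: H_d = H/2 = 4.8 m (double drainage).
U ≤ 60%: T_v = (π/4)·U² = (π/4)×0.5² = 0.19635.
t = T_v·H_d²/c_v = 0.19635×4.8²/7.9 = 0.5726 years.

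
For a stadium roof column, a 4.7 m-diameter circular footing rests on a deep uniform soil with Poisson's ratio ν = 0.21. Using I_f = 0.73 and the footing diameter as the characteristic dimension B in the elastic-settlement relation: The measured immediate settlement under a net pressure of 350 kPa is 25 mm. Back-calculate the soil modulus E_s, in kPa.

E_s ≈ 45900 kPa

S_e = q·B·(1−ν²)/E_s · I_f  ⇒  E_s = q·B·(1−ν²)·I_f / S_e.
E_s = 350 × 4.7 × 0.9559 × 0.73 / 0.025 = 45920 kPa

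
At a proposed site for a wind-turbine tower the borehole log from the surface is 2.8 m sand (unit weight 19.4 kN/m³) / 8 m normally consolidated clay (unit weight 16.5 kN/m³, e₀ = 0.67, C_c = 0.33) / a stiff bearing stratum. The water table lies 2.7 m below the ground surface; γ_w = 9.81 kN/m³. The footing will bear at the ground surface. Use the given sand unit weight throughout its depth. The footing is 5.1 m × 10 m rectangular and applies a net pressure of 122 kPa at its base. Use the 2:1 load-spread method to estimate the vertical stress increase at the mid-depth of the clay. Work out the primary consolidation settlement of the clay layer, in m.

S_c ≈ 0.225 m

Mid-depth of clay below the ground surface: z = 2.8 + 8/2 = 6.8 m.
Total vertical stress at mid-clay: σ_v = 19.4×2.8 + 16.5×4 = 120.32 kPa.
Pore pressure: u = 9.81×(6.8 − 2.7) = 40.221 kPa.
Initial effective stress: σ'_0 = σ_v − u = 120.32 − 40.221 = 80.099 kPa.
Stress increase at mid-clay by the 2:1 spreading method:
Δσ = qBL/((B+z)(L+z)) = 122×5.1×10/((5.1+6.8)(10+6.8)) = 31.122 kPa
Final effective stress: σ'_f = σ'_0 + Δσ = 80.099 + 31.122 = 111.22 kPa.
Normally consolidated clay, so the full stress increment lies on the virgin compression line:
S_c = C_c·H/(1+e₀)·log₁₀(σ'_f/σ'_0) = 0.33×8/(1+0.67)×log₁₀(111.22/80.099)
    = 1.5808 × 0.14256 = 0.2254 m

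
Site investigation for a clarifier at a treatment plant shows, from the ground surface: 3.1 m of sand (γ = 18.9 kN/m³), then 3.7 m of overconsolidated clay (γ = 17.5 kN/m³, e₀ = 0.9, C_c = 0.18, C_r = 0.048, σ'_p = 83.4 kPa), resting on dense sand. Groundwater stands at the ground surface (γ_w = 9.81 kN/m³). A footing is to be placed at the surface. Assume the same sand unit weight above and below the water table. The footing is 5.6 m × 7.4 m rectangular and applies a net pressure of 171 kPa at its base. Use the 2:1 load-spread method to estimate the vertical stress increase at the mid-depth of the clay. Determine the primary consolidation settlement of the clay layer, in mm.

S_c ≈ 50.1 mm

Mid-depth of clay below the ground surface: z = 3.1 + 3.7/2 = 4.95 m.
Total vertical stress at mid-clay: σ_v = 18.9×3.1 + 17.5×1.85 = 90.965 kPa.
Pore pressure: u = 9.81×(4.95 − 0) = 48.56 kPa.
Initial effective stress: σ'_0 = σ_v − u = 90.965 − 48.56 = 42.405 kPa.
Stress increase at mid-clay by the 2:1 spreading method:
Δσ = qBL/((B+z)(L+z)) = 171×5.6×7.4/((5.6+4.95)(7.4+4.95)) = 54.387 kPa
Final effective stress: σ'_f = 42.405 + 54.387 = 96.792 kPa.
σ'_f = 96.792 > σ'_p = 83.4 kPa, so the stress path crosses the preconsolidation pressure — recompression up to σ'_p, then virgin compression beyond:
S_c = H/(1+e₀)·[C_r·log₁₀(σ'_p/σ'_0) + C_c·log₁₀(σ'_f/σ'_p)]
    = 3.7/1.9 × [0.048×log₁₀(83.4/42.405) + 0.18×log₁₀(96.792/83.4)]
    = 1.9474 × [0.0141 + 0.011641] = 0.05013 m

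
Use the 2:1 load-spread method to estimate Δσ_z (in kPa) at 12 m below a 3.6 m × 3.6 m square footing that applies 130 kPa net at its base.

By the 2:1 method the load spreads at 1 horizontal : 2 vertical, so at depth z the loaded area has grown by z in each plan dimension:
Δσ = qBL/((B+z)(L+z)) = 130×3.6×3.6/((3.6+12)(3.6+12)) = 6.9231 kPa

Δσ_z ≈ 6.92 kPa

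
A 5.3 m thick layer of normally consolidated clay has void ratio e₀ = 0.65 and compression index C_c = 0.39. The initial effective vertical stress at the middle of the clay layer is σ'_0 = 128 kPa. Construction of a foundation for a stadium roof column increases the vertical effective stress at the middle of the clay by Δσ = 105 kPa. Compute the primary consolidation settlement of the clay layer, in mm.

S_c ≈ 326 mm

Final effective stress: σ'_f = σ'_0 + Δσ = 128 + 105 = 233 kPa.
Normally consolidated clay, so the full stress increment lies on the virgin compression line:
S_c = C_c·H/(1+e₀)·log₁₀(σ'_f/σ'_0) = 0.39×5.3/(1+0.65)×log₁₀(233/128)
    = 1.2527 × 0.26015 = 0.3259 m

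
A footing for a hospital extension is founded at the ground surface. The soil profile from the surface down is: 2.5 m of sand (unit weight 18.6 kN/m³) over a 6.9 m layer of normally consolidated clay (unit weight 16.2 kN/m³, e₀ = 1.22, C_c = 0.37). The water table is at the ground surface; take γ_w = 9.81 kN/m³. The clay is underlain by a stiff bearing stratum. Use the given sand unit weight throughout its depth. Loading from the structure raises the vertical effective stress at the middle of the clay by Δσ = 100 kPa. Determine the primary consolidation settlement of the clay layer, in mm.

S_c ≈ 592 mm

Mid-depth of clay below the ground surface: z = 2.5 + 6.9/2 = 5.95 m.
Total vertical stress at mid-clay: σ_v = 18.6×2.5 + 16.2×3.45 = 102.39 kPa.
Pore pressure: u = 9.81×(5.95 − 0) = 58.37 kPa.
Initial effective stress: σ'_0 = σ_v − u = 102.39 − 58.37 = 44.02 kPa.
Final effective stress: σ'_f = σ'_0 + Δσ = 44.02 + 100 = 144.02 kPa.
Normally consolidated clay, so the full stress increment lies on the virgin compression line:
S_c = C_c·H/(1+e₀)·log₁₀(σ'_f/σ'_0) = 0.37×6.9/(1+1.22)×log₁₀(144.02/44.02)
    = 1.15 × 0.51477 = 0.592 m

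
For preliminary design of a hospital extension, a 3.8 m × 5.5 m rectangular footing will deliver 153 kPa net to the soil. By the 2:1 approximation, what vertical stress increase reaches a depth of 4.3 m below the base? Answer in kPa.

By the 2:1 method the load spreads at 1 horizontal : 2 vertical, so at depth z the loaded area has grown by z in each plan dimension:
Δσ = qBL/((B+z)(L+z)) = 153×3.8×5.5/((3.8+4.3)(5.5+4.3)) = 40.283 kPa

Δσ_z ≈ 40.3 kPa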